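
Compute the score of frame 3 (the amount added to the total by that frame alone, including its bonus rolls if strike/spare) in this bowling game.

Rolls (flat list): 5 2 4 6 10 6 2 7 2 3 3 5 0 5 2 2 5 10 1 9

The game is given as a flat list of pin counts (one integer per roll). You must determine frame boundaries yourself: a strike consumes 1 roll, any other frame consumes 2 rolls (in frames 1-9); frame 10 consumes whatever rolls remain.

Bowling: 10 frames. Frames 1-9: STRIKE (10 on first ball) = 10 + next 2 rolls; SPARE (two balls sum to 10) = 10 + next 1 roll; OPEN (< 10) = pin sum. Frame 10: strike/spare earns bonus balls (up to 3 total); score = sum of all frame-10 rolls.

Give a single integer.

Answer: 18

Derivation:
Frame 1: OPEN (5+2=7). Cumulative: 7
Frame 2: SPARE (4+6=10). 10 + next roll (10) = 20. Cumulative: 27
Frame 3: STRIKE. 10 + next two rolls (6+2) = 18. Cumulative: 45
Frame 4: OPEN (6+2=8). Cumulative: 53
Frame 5: OPEN (7+2=9). Cumulative: 62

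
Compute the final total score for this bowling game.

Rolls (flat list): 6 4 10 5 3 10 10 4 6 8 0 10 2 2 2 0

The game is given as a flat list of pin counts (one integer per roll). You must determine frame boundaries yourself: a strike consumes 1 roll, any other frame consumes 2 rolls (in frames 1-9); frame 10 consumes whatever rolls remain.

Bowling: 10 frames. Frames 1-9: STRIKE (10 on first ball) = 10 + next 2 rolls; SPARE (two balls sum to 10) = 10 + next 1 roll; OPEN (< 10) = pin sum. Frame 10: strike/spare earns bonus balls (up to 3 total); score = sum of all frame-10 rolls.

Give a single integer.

Answer: 136

Derivation:
Frame 1: SPARE (6+4=10). 10 + next roll (10) = 20. Cumulative: 20
Frame 2: STRIKE. 10 + next two rolls (5+3) = 18. Cumulative: 38
Frame 3: OPEN (5+3=8). Cumulative: 46
Frame 4: STRIKE. 10 + next two rolls (10+4) = 24. Cumulative: 70
Frame 5: STRIKE. 10 + next two rolls (4+6) = 20. Cumulative: 90
Frame 6: SPARE (4+6=10). 10 + next roll (8) = 18. Cumulative: 108
Frame 7: OPEN (8+0=8). Cumulative: 116
Frame 8: STRIKE. 10 + next two rolls (2+2) = 14. Cumulative: 130
Frame 9: OPEN (2+2=4). Cumulative: 134
Frame 10: OPEN. Sum of all frame-10 rolls (2+0) = 2. Cumulative: 136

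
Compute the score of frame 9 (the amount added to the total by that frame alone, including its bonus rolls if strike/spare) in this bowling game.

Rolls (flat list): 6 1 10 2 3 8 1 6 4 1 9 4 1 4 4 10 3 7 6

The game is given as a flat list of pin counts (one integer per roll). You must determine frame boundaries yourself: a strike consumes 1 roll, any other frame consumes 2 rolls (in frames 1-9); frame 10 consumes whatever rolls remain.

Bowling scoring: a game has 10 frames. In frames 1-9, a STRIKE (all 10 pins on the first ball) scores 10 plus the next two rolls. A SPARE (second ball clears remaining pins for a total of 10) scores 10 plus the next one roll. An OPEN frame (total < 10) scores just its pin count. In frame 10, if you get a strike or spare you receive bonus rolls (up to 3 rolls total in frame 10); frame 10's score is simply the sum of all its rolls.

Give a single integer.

Frame 1: OPEN (6+1=7). Cumulative: 7
Frame 2: STRIKE. 10 + next two rolls (2+3) = 15. Cumulative: 22
Frame 3: OPEN (2+3=5). Cumulative: 27
Frame 4: OPEN (8+1=9). Cumulative: 36
Frame 5: SPARE (6+4=10). 10 + next roll (1) = 11. Cumulative: 47
Frame 6: SPARE (1+9=10). 10 + next roll (4) = 14. Cumulative: 61
Frame 7: OPEN (4+1=5). Cumulative: 66
Frame 8: OPEN (4+4=8). Cumulative: 74
Frame 9: STRIKE. 10 + next two rolls (3+7) = 20. Cumulative: 94
Frame 10: SPARE. Sum of all frame-10 rolls (3+7+6) = 16. Cumulative: 110

Answer: 20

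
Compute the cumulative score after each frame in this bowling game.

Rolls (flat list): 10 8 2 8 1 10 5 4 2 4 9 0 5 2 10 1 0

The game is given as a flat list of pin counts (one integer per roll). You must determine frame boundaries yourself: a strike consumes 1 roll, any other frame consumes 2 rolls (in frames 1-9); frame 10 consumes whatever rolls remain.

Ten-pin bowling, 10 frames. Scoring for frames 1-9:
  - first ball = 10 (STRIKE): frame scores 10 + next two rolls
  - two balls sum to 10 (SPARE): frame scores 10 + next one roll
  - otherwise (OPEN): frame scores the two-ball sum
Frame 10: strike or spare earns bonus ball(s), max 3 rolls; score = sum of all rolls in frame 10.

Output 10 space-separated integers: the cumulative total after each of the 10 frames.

Answer: 20 38 47 66 75 81 90 97 108 109

Derivation:
Frame 1: STRIKE. 10 + next two rolls (8+2) = 20. Cumulative: 20
Frame 2: SPARE (8+2=10). 10 + next roll (8) = 18. Cumulative: 38
Frame 3: OPEN (8+1=9). Cumulative: 47
Frame 4: STRIKE. 10 + next two rolls (5+4) = 19. Cumulative: 66
Frame 5: OPEN (5+4=9). Cumulative: 75
Frame 6: OPEN (2+4=6). Cumulative: 81
Frame 7: OPEN (9+0=9). Cumulative: 90
Frame 8: OPEN (5+2=7). Cumulative: 97
Frame 9: STRIKE. 10 + next two rolls (1+0) = 11. Cumulative: 108
Frame 10: OPEN. Sum of all frame-10 rolls (1+0) = 1. Cumulative: 109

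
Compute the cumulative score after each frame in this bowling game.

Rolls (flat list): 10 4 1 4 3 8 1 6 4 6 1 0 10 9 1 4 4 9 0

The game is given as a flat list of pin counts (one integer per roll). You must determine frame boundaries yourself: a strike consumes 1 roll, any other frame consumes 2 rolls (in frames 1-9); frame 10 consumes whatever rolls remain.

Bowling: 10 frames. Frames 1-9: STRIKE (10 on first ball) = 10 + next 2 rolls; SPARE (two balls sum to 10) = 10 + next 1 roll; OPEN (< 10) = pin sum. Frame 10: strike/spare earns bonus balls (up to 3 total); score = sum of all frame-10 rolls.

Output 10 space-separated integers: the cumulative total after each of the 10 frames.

Answer: 15 20 27 36 52 59 78 92 100 109

Derivation:
Frame 1: STRIKE. 10 + next two rolls (4+1) = 15. Cumulative: 15
Frame 2: OPEN (4+1=5). Cumulative: 20
Frame 3: OPEN (4+3=7). Cumulative: 27
Frame 4: OPEN (8+1=9). Cumulative: 36
Frame 5: SPARE (6+4=10). 10 + next roll (6) = 16. Cumulative: 52
Frame 6: OPEN (6+1=7). Cumulative: 59
Frame 7: SPARE (0+10=10). 10 + next roll (9) = 19. Cumulative: 78
Frame 8: SPARE (9+1=10). 10 + next roll (4) = 14. Cumulative: 92
Frame 9: OPEN (4+4=8). Cumulative: 100
Frame 10: OPEN. Sum of all frame-10 rolls (9+0) = 9. Cumulative: 109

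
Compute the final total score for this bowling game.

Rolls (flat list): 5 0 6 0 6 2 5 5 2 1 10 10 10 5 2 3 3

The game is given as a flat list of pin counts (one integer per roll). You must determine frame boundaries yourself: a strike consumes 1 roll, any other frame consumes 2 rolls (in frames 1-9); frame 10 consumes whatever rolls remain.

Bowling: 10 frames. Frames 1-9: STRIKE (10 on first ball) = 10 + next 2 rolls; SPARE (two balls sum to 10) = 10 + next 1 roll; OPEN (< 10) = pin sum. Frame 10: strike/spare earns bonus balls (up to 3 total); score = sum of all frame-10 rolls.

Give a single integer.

Frame 1: OPEN (5+0=5). Cumulative: 5
Frame 2: OPEN (6+0=6). Cumulative: 11
Frame 3: OPEN (6+2=8). Cumulative: 19
Frame 4: SPARE (5+5=10). 10 + next roll (2) = 12. Cumulative: 31
Frame 5: OPEN (2+1=3). Cumulative: 34
Frame 6: STRIKE. 10 + next two rolls (10+10) = 30. Cumulative: 64
Frame 7: STRIKE. 10 + next two rolls (10+5) = 25. Cumulative: 89
Frame 8: STRIKE. 10 + next two rolls (5+2) = 17. Cumulative: 106
Frame 9: OPEN (5+2=7). Cumulative: 113
Frame 10: OPEN. Sum of all frame-10 rolls (3+3) = 6. Cumulative: 119

Answer: 119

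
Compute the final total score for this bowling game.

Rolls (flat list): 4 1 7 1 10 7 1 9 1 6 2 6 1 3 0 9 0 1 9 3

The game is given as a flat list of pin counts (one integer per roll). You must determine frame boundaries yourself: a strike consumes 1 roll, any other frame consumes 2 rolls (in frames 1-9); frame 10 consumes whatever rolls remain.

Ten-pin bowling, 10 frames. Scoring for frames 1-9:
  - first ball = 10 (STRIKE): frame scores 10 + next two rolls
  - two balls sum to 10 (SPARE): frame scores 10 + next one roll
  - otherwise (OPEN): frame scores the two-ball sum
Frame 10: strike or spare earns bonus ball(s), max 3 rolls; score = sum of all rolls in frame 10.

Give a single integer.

Answer: 95

Derivation:
Frame 1: OPEN (4+1=5). Cumulative: 5
Frame 2: OPEN (7+1=8). Cumulative: 13
Frame 3: STRIKE. 10 + next two rolls (7+1) = 18. Cumulative: 31
Frame 4: OPEN (7+1=8). Cumulative: 39
Frame 5: SPARE (9+1=10). 10 + next roll (6) = 16. Cumulative: 55
Frame 6: OPEN (6+2=8). Cumulative: 63
Frame 7: OPEN (6+1=7). Cumulative: 70
Frame 8: OPEN (3+0=3). Cumulative: 73
Frame 9: OPEN (9+0=9). Cumulative: 82
Frame 10: SPARE. Sum of all frame-10 rolls (1+9+3) = 13. Cumulative: 95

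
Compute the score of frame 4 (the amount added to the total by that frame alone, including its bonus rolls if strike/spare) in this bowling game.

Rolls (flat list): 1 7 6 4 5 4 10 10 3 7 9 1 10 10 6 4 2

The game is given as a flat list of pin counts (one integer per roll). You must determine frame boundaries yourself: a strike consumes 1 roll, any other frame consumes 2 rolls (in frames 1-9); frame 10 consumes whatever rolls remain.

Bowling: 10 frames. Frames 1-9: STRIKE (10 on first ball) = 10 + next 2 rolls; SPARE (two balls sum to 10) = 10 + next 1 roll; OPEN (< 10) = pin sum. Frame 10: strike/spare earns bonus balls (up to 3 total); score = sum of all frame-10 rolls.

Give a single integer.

Answer: 23

Derivation:
Frame 1: OPEN (1+7=8). Cumulative: 8
Frame 2: SPARE (6+4=10). 10 + next roll (5) = 15. Cumulative: 23
Frame 3: OPEN (5+4=9). Cumulative: 32
Frame 4: STRIKE. 10 + next two rolls (10+3) = 23. Cumulative: 55
Frame 5: STRIKE. 10 + next two rolls (3+7) = 20. Cumulative: 75
Frame 6: SPARE (3+7=10). 10 + next roll (9) = 19. Cumulative: 94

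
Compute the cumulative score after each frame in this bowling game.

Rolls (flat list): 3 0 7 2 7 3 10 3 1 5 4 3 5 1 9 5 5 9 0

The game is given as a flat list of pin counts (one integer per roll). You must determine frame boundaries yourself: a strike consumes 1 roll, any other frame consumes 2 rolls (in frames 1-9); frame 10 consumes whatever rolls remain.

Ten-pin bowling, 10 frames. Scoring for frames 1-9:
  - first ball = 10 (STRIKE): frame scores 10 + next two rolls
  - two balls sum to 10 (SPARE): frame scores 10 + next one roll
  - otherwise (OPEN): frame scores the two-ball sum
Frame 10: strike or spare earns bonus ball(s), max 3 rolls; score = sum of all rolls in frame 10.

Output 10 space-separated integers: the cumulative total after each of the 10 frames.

Answer: 3 12 32 46 50 59 67 82 101 110

Derivation:
Frame 1: OPEN (3+0=3). Cumulative: 3
Frame 2: OPEN (7+2=9). Cumulative: 12
Frame 3: SPARE (7+3=10). 10 + next roll (10) = 20. Cumulative: 32
Frame 4: STRIKE. 10 + next two rolls (3+1) = 14. Cumulative: 46
Frame 5: OPEN (3+1=4). Cumulative: 50
Frame 6: OPEN (5+4=9). Cumulative: 59
Frame 7: OPEN (3+5=8). Cumulative: 67
Frame 8: SPARE (1+9=10). 10 + next roll (5) = 15. Cumulative: 82
Frame 9: SPARE (5+5=10). 10 + next roll (9) = 19. Cumulative: 101
Frame 10: OPEN. Sum of all frame-10 rolls (9+0) = 9. Cumulative: 110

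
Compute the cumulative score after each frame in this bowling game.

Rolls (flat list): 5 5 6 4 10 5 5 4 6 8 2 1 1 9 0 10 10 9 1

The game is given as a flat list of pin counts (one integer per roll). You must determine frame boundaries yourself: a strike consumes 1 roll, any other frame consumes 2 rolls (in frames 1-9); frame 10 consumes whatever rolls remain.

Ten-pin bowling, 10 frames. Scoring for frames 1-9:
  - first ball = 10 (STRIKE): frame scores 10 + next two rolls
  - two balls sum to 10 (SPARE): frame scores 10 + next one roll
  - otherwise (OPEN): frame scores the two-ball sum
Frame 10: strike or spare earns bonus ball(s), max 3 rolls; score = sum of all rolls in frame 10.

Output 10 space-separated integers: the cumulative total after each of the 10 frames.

Frame 1: SPARE (5+5=10). 10 + next roll (6) = 16. Cumulative: 16
Frame 2: SPARE (6+4=10). 10 + next roll (10) = 20. Cumulative: 36
Frame 3: STRIKE. 10 + next two rolls (5+5) = 20. Cumulative: 56
Frame 4: SPARE (5+5=10). 10 + next roll (4) = 14. Cumulative: 70
Frame 5: SPARE (4+6=10). 10 + next roll (8) = 18. Cumulative: 88
Frame 6: SPARE (8+2=10). 10 + next roll (1) = 11. Cumulative: 99
Frame 7: OPEN (1+1=2). Cumulative: 101
Frame 8: OPEN (9+0=9). Cumulative: 110
Frame 9: STRIKE. 10 + next two rolls (10+9) = 29. Cumulative: 139
Frame 10: STRIKE. Sum of all frame-10 rolls (10+9+1) = 20. Cumulative: 159

Answer: 16 36 56 70 88 99 101 110 139 159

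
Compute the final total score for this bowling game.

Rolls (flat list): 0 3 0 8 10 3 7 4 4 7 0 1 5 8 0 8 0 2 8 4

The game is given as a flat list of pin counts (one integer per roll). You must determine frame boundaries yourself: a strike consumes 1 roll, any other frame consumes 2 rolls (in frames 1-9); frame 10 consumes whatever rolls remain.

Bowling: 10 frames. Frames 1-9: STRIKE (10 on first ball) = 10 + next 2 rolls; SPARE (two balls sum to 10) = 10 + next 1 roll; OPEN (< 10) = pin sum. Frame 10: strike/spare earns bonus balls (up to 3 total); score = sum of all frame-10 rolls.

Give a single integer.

Frame 1: OPEN (0+3=3). Cumulative: 3
Frame 2: OPEN (0+8=8). Cumulative: 11
Frame 3: STRIKE. 10 + next two rolls (3+7) = 20. Cumulative: 31
Frame 4: SPARE (3+7=10). 10 + next roll (4) = 14. Cumulative: 45
Frame 5: OPEN (4+4=8). Cumulative: 53
Frame 6: OPEN (7+0=7). Cumulative: 60
Frame 7: OPEN (1+5=6). Cumulative: 66
Frame 8: OPEN (8+0=8). Cumulative: 74
Frame 9: OPEN (8+0=8). Cumulative: 82
Frame 10: SPARE. Sum of all frame-10 rolls (2+8+4) = 14. Cumulative: 96

Answer: 96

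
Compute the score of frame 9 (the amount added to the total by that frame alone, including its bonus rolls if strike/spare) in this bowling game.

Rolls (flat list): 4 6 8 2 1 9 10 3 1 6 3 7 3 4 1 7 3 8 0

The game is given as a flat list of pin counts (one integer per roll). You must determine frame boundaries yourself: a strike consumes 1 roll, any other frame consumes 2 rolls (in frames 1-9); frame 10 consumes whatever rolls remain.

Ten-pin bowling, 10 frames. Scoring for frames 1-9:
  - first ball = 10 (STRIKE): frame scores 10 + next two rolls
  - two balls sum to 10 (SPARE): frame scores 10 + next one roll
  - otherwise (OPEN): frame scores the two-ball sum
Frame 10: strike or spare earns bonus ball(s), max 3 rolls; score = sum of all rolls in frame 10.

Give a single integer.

Frame 1: SPARE (4+6=10). 10 + next roll (8) = 18. Cumulative: 18
Frame 2: SPARE (8+2=10). 10 + next roll (1) = 11. Cumulative: 29
Frame 3: SPARE (1+9=10). 10 + next roll (10) = 20. Cumulative: 49
Frame 4: STRIKE. 10 + next two rolls (3+1) = 14. Cumulative: 63
Frame 5: OPEN (3+1=4). Cumulative: 67
Frame 6: OPEN (6+3=9). Cumulative: 76
Frame 7: SPARE (7+3=10). 10 + next roll (4) = 14. Cumulative: 90
Frame 8: OPEN (4+1=5). Cumulative: 95
Frame 9: SPARE (7+3=10). 10 + next roll (8) = 18. Cumulative: 113
Frame 10: OPEN. Sum of all frame-10 rolls (8+0) = 8. Cumulative: 121

Answer: 18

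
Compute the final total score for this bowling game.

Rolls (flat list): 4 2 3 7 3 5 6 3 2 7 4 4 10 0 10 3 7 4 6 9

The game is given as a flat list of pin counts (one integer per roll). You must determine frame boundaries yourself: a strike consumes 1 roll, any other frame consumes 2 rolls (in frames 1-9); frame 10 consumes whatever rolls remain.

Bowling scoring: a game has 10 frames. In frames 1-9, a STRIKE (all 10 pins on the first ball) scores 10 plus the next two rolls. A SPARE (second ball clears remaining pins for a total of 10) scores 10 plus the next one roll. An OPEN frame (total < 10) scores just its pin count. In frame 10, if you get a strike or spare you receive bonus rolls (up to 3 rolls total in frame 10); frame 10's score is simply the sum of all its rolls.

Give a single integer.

Answer: 119

Derivation:
Frame 1: OPEN (4+2=6). Cumulative: 6
Frame 2: SPARE (3+7=10). 10 + next roll (3) = 13. Cumulative: 19
Frame 3: OPEN (3+5=8). Cumulative: 27
Frame 4: OPEN (6+3=9). Cumulative: 36
Frame 5: OPEN (2+7=9). Cumulative: 45
Frame 6: OPEN (4+4=8). Cumulative: 53
Frame 7: STRIKE. 10 + next two rolls (0+10) = 20. Cumulative: 73
Frame 8: SPARE (0+10=10). 10 + next roll (3) = 13. Cumulative: 86
Frame 9: SPARE (3+7=10). 10 + next roll (4) = 14. Cumulative: 100
Frame 10: SPARE. Sum of all frame-10 rolls (4+6+9) = 19. Cumulative: 119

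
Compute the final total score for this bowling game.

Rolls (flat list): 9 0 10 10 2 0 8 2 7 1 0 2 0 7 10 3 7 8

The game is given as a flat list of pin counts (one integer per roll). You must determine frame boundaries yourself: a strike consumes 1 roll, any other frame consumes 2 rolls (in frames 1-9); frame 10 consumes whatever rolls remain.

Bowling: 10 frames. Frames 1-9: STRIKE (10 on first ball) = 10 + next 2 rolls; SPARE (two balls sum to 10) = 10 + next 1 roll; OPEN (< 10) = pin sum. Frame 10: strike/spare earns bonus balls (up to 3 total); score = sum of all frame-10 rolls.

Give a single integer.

Answer: 117

Derivation:
Frame 1: OPEN (9+0=9). Cumulative: 9
Frame 2: STRIKE. 10 + next two rolls (10+2) = 22. Cumulative: 31
Frame 3: STRIKE. 10 + next two rolls (2+0) = 12. Cumulative: 43
Frame 4: OPEN (2+0=2). Cumulative: 45
Frame 5: SPARE (8+2=10). 10 + next roll (7) = 17. Cumulative: 62
Frame 6: OPEN (7+1=8). Cumulative: 70
Frame 7: OPEN (0+2=2). Cumulative: 72
Frame 8: OPEN (0+7=7). Cumulative: 79
Frame 9: STRIKE. 10 + next two rolls (3+7) = 20. Cumulative: 99
Frame 10: SPARE. Sum of all frame-10 rolls (3+7+8) = 18. Cumulative: 117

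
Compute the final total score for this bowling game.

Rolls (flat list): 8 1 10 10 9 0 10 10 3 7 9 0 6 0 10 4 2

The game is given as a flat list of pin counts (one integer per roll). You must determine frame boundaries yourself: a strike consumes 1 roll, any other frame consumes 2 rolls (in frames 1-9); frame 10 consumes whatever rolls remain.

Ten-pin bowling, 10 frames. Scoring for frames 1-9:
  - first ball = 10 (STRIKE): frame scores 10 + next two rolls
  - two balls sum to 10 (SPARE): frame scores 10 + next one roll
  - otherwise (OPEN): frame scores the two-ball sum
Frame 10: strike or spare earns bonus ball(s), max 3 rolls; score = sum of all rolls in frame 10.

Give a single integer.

Answer: 159

Derivation:
Frame 1: OPEN (8+1=9). Cumulative: 9
Frame 2: STRIKE. 10 + next two rolls (10+9) = 29. Cumulative: 38
Frame 3: STRIKE. 10 + next two rolls (9+0) = 19. Cumulative: 57
Frame 4: OPEN (9+0=9). Cumulative: 66
Frame 5: STRIKE. 10 + next two rolls (10+3) = 23. Cumulative: 89
Frame 6: STRIKE. 10 + next two rolls (3+7) = 20. Cumulative: 109
Frame 7: SPARE (3+7=10). 10 + next roll (9) = 19. Cumulative: 128
Frame 8: OPEN (9+0=9). Cumulative: 137
Frame 9: OPEN (6+0=6). Cumulative: 143
Frame 10: STRIKE. Sum of all frame-10 rolls (10+4+2) = 16. Cumulative: 159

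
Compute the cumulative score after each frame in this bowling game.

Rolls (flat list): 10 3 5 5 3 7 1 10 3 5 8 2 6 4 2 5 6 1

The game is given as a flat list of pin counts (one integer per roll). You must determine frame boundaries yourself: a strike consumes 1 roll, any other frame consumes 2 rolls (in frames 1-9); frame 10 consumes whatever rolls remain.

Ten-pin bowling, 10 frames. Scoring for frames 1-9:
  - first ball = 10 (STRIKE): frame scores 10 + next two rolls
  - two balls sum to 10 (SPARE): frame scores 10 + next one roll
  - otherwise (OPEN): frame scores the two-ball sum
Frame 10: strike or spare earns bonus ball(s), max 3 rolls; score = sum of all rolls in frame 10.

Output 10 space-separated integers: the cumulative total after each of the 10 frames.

Answer: 18 26 34 42 60 68 84 96 103 110

Derivation:
Frame 1: STRIKE. 10 + next two rolls (3+5) = 18. Cumulative: 18
Frame 2: OPEN (3+5=8). Cumulative: 26
Frame 3: OPEN (5+3=8). Cumulative: 34
Frame 4: OPEN (7+1=8). Cumulative: 42
Frame 5: STRIKE. 10 + next two rolls (3+5) = 18. Cumulative: 60
Frame 6: OPEN (3+5=8). Cumulative: 68
Frame 7: SPARE (8+2=10). 10 + next roll (6) = 16. Cumulative: 84
Frame 8: SPARE (6+4=10). 10 + next roll (2) = 12. Cumulative: 96
Frame 9: OPEN (2+5=7). Cumulative: 103
Frame 10: OPEN. Sum of all frame-10 rolls (6+1) = 7. Cumulative: 110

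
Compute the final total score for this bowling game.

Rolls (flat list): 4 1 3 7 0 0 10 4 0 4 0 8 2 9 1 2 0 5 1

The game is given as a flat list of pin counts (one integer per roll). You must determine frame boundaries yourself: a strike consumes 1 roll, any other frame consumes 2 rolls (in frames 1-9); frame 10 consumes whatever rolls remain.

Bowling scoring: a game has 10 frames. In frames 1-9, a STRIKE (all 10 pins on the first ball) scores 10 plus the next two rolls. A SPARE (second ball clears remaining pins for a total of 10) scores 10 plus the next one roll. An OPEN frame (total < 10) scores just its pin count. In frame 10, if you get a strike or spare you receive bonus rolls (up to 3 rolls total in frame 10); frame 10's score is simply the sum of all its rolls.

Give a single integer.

Answer: 76

Derivation:
Frame 1: OPEN (4+1=5). Cumulative: 5
Frame 2: SPARE (3+7=10). 10 + next roll (0) = 10. Cumulative: 15
Frame 3: OPEN (0+0=0). Cumulative: 15
Frame 4: STRIKE. 10 + next two rolls (4+0) = 14. Cumulative: 29
Frame 5: OPEN (4+0=4). Cumulative: 33
Frame 6: OPEN (4+0=4). Cumulative: 37
Frame 7: SPARE (8+2=10). 10 + next roll (9) = 19. Cumulative: 56
Frame 8: SPARE (9+1=10). 10 + next roll (2) = 12. Cumulative: 68
Frame 9: OPEN (2+0=2). Cumulative: 70
Frame 10: OPEN. Sum of all frame-10 rolls (5+1) = 6. Cumulative: 76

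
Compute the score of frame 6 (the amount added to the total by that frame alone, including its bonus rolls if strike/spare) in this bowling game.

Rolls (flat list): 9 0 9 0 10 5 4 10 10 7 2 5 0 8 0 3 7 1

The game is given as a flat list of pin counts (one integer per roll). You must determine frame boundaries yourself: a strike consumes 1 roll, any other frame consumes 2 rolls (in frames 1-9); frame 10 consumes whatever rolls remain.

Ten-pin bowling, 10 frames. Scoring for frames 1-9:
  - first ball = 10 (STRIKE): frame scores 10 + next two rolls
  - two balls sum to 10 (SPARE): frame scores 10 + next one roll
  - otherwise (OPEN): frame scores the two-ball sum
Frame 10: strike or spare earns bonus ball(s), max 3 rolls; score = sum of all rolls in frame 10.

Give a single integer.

Answer: 19

Derivation:
Frame 1: OPEN (9+0=9). Cumulative: 9
Frame 2: OPEN (9+0=9). Cumulative: 18
Frame 3: STRIKE. 10 + next two rolls (5+4) = 19. Cumulative: 37
Frame 4: OPEN (5+4=9). Cumulative: 46
Frame 5: STRIKE. 10 + next two rolls (10+7) = 27. Cumulative: 73
Frame 6: STRIKE. 10 + next two rolls (7+2) = 19. Cumulative: 92
Frame 7: OPEN (7+2=9). Cumulative: 101
Frame 8: OPEN (5+0=5). Cumulative: 106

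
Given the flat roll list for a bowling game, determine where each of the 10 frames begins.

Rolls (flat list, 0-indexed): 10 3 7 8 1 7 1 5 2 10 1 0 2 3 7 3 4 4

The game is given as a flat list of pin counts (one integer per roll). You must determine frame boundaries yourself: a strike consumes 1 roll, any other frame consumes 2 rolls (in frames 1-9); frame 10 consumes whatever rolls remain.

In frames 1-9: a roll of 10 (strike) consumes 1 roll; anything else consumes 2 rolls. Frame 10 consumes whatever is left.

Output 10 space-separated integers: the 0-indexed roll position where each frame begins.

Frame 1 starts at roll index 0: roll=10 (strike), consumes 1 roll
Frame 2 starts at roll index 1: rolls=3,7 (sum=10), consumes 2 rolls
Frame 3 starts at roll index 3: rolls=8,1 (sum=9), consumes 2 rolls
Frame 4 starts at roll index 5: rolls=7,1 (sum=8), consumes 2 rolls
Frame 5 starts at roll index 7: rolls=5,2 (sum=7), consumes 2 rolls
Frame 6 starts at roll index 9: roll=10 (strike), consumes 1 roll
Frame 7 starts at roll index 10: rolls=1,0 (sum=1), consumes 2 rolls
Frame 8 starts at roll index 12: rolls=2,3 (sum=5), consumes 2 rolls
Frame 9 starts at roll index 14: rolls=7,3 (sum=10), consumes 2 rolls
Frame 10 starts at roll index 16: 2 remaining rolls

Answer: 0 1 3 5 7 9 10 12 14 16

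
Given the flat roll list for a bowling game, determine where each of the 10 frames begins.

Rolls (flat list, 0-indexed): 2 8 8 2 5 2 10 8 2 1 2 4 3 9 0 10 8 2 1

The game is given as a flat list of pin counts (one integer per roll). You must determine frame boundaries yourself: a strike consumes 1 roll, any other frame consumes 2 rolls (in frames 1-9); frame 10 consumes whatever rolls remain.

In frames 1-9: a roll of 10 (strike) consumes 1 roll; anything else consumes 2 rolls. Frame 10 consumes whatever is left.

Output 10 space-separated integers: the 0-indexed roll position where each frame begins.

Answer: 0 2 4 6 7 9 11 13 15 16

Derivation:
Frame 1 starts at roll index 0: rolls=2,8 (sum=10), consumes 2 rolls
Frame 2 starts at roll index 2: rolls=8,2 (sum=10), consumes 2 rolls
Frame 3 starts at roll index 4: rolls=5,2 (sum=7), consumes 2 rolls
Frame 4 starts at roll index 6: roll=10 (strike), consumes 1 roll
Frame 5 starts at roll index 7: rolls=8,2 (sum=10), consumes 2 rolls
Frame 6 starts at roll index 9: rolls=1,2 (sum=3), consumes 2 rolls
Frame 7 starts at roll index 11: rolls=4,3 (sum=7), consumes 2 rolls
Frame 8 starts at roll index 13: rolls=9,0 (sum=9), consumes 2 rolls
Frame 9 starts at roll index 15: roll=10 (strike), consumes 1 roll
Frame 10 starts at roll index 16: 3 remaining rolls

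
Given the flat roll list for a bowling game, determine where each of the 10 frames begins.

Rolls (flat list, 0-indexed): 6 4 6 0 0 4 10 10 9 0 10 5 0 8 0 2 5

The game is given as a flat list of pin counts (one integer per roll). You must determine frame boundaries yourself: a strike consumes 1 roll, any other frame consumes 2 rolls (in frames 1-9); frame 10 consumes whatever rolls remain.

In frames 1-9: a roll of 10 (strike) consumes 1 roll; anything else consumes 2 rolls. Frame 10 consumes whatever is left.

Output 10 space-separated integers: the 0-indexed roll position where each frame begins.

Answer: 0 2 4 6 7 8 10 11 13 15

Derivation:
Frame 1 starts at roll index 0: rolls=6,4 (sum=10), consumes 2 rolls
Frame 2 starts at roll index 2: rolls=6,0 (sum=6), consumes 2 rolls
Frame 3 starts at roll index 4: rolls=0,4 (sum=4), consumes 2 rolls
Frame 4 starts at roll index 6: roll=10 (strike), consumes 1 roll
Frame 5 starts at roll index 7: roll=10 (strike), consumes 1 roll
Frame 6 starts at roll index 8: rolls=9,0 (sum=9), consumes 2 rolls
Frame 7 starts at roll index 10: roll=10 (strike), consumes 1 roll
Frame 8 starts at roll index 11: rolls=5,0 (sum=5), consumes 2 rolls
Frame 9 starts at roll index 13: rolls=8,0 (sum=8), consumes 2 rolls
Frame 10 starts at roll index 15: 2 remaining rolls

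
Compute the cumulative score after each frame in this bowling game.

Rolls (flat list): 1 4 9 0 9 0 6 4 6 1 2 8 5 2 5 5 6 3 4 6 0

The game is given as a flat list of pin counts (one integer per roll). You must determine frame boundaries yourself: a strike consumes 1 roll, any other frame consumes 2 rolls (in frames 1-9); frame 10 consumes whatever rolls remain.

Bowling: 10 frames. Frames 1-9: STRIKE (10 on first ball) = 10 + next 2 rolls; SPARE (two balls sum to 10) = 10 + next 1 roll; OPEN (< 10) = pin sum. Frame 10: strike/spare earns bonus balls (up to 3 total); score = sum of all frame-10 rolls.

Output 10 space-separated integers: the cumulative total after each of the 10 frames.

Frame 1: OPEN (1+4=5). Cumulative: 5
Frame 2: OPEN (9+0=9). Cumulative: 14
Frame 3: OPEN (9+0=9). Cumulative: 23
Frame 4: SPARE (6+4=10). 10 + next roll (6) = 16. Cumulative: 39
Frame 5: OPEN (6+1=7). Cumulative: 46
Frame 6: SPARE (2+8=10). 10 + next roll (5) = 15. Cumulative: 61
Frame 7: OPEN (5+2=7). Cumulative: 68
Frame 8: SPARE (5+5=10). 10 + next roll (6) = 16. Cumulative: 84
Frame 9: OPEN (6+3=9). Cumulative: 93
Frame 10: SPARE. Sum of all frame-10 rolls (4+6+0) = 10. Cumulative: 103

Answer: 5 14 23 39 46 61 68 84 93 103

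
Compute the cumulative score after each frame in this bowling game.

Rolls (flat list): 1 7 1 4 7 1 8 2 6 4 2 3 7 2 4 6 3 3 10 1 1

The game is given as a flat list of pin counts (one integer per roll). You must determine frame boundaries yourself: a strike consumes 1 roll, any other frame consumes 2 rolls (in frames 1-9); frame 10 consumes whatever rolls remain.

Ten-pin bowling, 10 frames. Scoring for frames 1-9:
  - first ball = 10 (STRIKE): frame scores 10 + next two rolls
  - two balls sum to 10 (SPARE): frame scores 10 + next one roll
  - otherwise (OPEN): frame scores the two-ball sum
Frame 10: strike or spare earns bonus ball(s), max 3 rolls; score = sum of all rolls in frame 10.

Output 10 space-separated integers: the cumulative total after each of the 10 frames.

Answer: 8 13 21 37 49 54 63 76 82 94

Derivation:
Frame 1: OPEN (1+7=8). Cumulative: 8
Frame 2: OPEN (1+4=5). Cumulative: 13
Frame 3: OPEN (7+1=8). Cumulative: 21
Frame 4: SPARE (8+2=10). 10 + next roll (6) = 16. Cumulative: 37
Frame 5: SPARE (6+4=10). 10 + next roll (2) = 12. Cumulative: 49
Frame 6: OPEN (2+3=5). Cumulative: 54
Frame 7: OPEN (7+2=9). Cumulative: 63
Frame 8: SPARE (4+6=10). 10 + next roll (3) = 13. Cumulative: 76
Frame 9: OPEN (3+3=6). Cumulative: 82
Frame 10: STRIKE. Sum of all frame-10 rolls (10+1+1) = 12. Cumulative: 94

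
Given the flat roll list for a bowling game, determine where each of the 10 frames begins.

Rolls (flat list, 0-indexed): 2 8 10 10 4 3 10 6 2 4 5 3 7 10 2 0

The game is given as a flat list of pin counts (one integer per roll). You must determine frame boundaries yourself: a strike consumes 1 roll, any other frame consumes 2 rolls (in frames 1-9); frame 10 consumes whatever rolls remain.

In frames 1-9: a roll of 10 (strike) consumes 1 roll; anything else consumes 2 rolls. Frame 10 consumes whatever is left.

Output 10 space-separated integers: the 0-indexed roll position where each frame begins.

Frame 1 starts at roll index 0: rolls=2,8 (sum=10), consumes 2 rolls
Frame 2 starts at roll index 2: roll=10 (strike), consumes 1 roll
Frame 3 starts at roll index 3: roll=10 (strike), consumes 1 roll
Frame 4 starts at roll index 4: rolls=4,3 (sum=7), consumes 2 rolls
Frame 5 starts at roll index 6: roll=10 (strike), consumes 1 roll
Frame 6 starts at roll index 7: rolls=6,2 (sum=8), consumes 2 rolls
Frame 7 starts at roll index 9: rolls=4,5 (sum=9), consumes 2 rolls
Frame 8 starts at roll index 11: rolls=3,7 (sum=10), consumes 2 rolls
Frame 9 starts at roll index 13: roll=10 (strike), consumes 1 roll
Frame 10 starts at roll index 14: 2 remaining rolls

Answer: 0 2 3 4 6 7 9 11 13 14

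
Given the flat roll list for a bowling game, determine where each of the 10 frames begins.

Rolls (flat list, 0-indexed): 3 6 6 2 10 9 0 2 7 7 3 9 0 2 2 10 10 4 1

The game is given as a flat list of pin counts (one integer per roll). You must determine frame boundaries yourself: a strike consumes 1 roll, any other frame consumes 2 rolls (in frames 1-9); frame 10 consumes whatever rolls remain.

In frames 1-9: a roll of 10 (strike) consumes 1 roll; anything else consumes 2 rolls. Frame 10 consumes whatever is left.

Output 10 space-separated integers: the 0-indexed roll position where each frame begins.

Frame 1 starts at roll index 0: rolls=3,6 (sum=9), consumes 2 rolls
Frame 2 starts at roll index 2: rolls=6,2 (sum=8), consumes 2 rolls
Frame 3 starts at roll index 4: roll=10 (strike), consumes 1 roll
Frame 4 starts at roll index 5: rolls=9,0 (sum=9), consumes 2 rolls
Frame 5 starts at roll index 7: rolls=2,7 (sum=9), consumes 2 rolls
Frame 6 starts at roll index 9: rolls=7,3 (sum=10), consumes 2 rolls
Frame 7 starts at roll index 11: rolls=9,0 (sum=9), consumes 2 rolls
Frame 8 starts at roll index 13: rolls=2,2 (sum=4), consumes 2 rolls
Frame 9 starts at roll index 15: roll=10 (strike), consumes 1 roll
Frame 10 starts at roll index 16: 3 remaining rolls

Answer: 0 2 4 5 7 9 11 13 15 16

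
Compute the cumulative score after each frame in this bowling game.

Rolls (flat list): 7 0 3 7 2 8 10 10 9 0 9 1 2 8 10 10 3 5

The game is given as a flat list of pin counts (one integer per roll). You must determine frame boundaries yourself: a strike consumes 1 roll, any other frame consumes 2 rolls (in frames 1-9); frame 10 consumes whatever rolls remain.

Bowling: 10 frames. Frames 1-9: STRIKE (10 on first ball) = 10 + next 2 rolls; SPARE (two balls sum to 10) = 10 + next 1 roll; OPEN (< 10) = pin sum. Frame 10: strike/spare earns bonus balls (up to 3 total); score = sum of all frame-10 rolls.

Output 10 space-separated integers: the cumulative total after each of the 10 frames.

Answer: 7 19 39 68 87 96 108 128 151 169

Derivation:
Frame 1: OPEN (7+0=7). Cumulative: 7
Frame 2: SPARE (3+7=10). 10 + next roll (2) = 12. Cumulative: 19
Frame 3: SPARE (2+8=10). 10 + next roll (10) = 20. Cumulative: 39
Frame 4: STRIKE. 10 + next two rolls (10+9) = 29. Cumulative: 68
Frame 5: STRIKE. 10 + next two rolls (9+0) = 19. Cumulative: 87
Frame 6: OPEN (9+0=9). Cumulative: 96
Frame 7: SPARE (9+1=10). 10 + next roll (2) = 12. Cumulative: 108
Frame 8: SPARE (2+8=10). 10 + next roll (10) = 20. Cumulative: 128
Frame 9: STRIKE. 10 + next two rolls (10+3) = 23. Cumulative: 151
Frame 10: STRIKE. Sum of all frame-10 rolls (10+3+5) = 18. Cumulative: 169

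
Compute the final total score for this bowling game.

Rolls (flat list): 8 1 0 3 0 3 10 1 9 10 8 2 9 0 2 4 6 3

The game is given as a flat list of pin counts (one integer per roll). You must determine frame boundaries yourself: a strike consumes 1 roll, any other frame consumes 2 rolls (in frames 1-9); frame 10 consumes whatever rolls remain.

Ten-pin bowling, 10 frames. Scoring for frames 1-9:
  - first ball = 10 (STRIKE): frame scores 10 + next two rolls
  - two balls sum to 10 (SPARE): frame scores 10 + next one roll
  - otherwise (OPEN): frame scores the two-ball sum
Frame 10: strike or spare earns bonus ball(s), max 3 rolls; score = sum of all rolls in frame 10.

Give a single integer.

Answer: 118

Derivation:
Frame 1: OPEN (8+1=9). Cumulative: 9
Frame 2: OPEN (0+3=3). Cumulative: 12
Frame 3: OPEN (0+3=3). Cumulative: 15
Frame 4: STRIKE. 10 + next two rolls (1+9) = 20. Cumulative: 35
Frame 5: SPARE (1+9=10). 10 + next roll (10) = 20. Cumulative: 55
Frame 6: STRIKE. 10 + next two rolls (8+2) = 20. Cumulative: 75
Frame 7: SPARE (8+2=10). 10 + next roll (9) = 19. Cumulative: 94
Frame 8: OPEN (9+0=9). Cumulative: 103
Frame 9: OPEN (2+4=6). Cumulative: 109
Frame 10: OPEN. Sum of all frame-10 rolls (6+3) = 9. Cumulative: 118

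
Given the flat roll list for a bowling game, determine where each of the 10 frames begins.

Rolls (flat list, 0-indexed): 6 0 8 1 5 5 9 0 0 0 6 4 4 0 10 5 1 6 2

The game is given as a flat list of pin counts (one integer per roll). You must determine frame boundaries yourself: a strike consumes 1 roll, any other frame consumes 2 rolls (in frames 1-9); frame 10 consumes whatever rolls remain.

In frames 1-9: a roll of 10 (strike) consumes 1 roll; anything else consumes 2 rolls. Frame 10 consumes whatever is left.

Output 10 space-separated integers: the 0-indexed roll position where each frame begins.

Answer: 0 2 4 6 8 10 12 14 15 17

Derivation:
Frame 1 starts at roll index 0: rolls=6,0 (sum=6), consumes 2 rolls
Frame 2 starts at roll index 2: rolls=8,1 (sum=9), consumes 2 rolls
Frame 3 starts at roll index 4: rolls=5,5 (sum=10), consumes 2 rolls
Frame 4 starts at roll index 6: rolls=9,0 (sum=9), consumes 2 rolls
Frame 5 starts at roll index 8: rolls=0,0 (sum=0), consumes 2 rolls
Frame 6 starts at roll index 10: rolls=6,4 (sum=10), consumes 2 rolls
Frame 7 starts at roll index 12: rolls=4,0 (sum=4), consumes 2 rolls
Frame 8 starts at roll index 14: roll=10 (strike), consumes 1 roll
Frame 9 starts at roll index 15: rolls=5,1 (sum=6), consumes 2 rolls
Frame 10 starts at roll index 17: 2 remaining rolls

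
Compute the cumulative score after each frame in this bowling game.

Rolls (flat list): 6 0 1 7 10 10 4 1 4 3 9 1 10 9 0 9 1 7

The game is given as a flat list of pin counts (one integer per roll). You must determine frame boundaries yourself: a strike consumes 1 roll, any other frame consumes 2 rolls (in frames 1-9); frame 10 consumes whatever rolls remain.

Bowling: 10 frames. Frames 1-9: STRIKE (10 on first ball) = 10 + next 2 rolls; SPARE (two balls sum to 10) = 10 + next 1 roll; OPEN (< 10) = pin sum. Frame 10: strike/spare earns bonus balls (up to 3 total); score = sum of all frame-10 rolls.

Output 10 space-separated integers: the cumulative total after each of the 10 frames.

Answer: 6 14 38 53 58 65 85 104 113 130

Derivation:
Frame 1: OPEN (6+0=6). Cumulative: 6
Frame 2: OPEN (1+7=8). Cumulative: 14
Frame 3: STRIKE. 10 + next two rolls (10+4) = 24. Cumulative: 38
Frame 4: STRIKE. 10 + next two rolls (4+1) = 15. Cumulative: 53
Frame 5: OPEN (4+1=5). Cumulative: 58
Frame 6: OPEN (4+3=7). Cumulative: 65
Frame 7: SPARE (9+1=10). 10 + next roll (10) = 20. Cumulative: 85
Frame 8: STRIKE. 10 + next two rolls (9+0) = 19. Cumulative: 104
Frame 9: OPEN (9+0=9). Cumulative: 113
Frame 10: SPARE. Sum of all frame-10 rolls (9+1+7) = 17. Cumulative: 130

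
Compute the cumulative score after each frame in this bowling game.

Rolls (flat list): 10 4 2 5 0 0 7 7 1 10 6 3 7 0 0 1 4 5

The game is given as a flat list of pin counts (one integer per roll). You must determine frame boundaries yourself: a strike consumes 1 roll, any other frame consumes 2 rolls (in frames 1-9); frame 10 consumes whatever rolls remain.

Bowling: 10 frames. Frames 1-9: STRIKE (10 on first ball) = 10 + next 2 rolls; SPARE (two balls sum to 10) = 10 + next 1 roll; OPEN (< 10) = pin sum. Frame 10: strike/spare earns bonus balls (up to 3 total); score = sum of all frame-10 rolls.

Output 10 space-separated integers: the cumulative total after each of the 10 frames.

Answer: 16 22 27 34 42 61 70 77 78 87

Derivation:
Frame 1: STRIKE. 10 + next two rolls (4+2) = 16. Cumulative: 16
Frame 2: OPEN (4+2=6). Cumulative: 22
Frame 3: OPEN (5+0=5). Cumulative: 27
Frame 4: OPEN (0+7=7). Cumulative: 34
Frame 5: OPEN (7+1=8). Cumulative: 42
Frame 6: STRIKE. 10 + next two rolls (6+3) = 19. Cumulative: 61
Frame 7: OPEN (6+3=9). Cumulative: 70
Frame 8: OPEN (7+0=7). Cumulative: 77
Frame 9: OPEN (0+1=1). Cumulative: 78
Frame 10: OPEN. Sum of all frame-10 rolls (4+5) = 9. Cumulative: 87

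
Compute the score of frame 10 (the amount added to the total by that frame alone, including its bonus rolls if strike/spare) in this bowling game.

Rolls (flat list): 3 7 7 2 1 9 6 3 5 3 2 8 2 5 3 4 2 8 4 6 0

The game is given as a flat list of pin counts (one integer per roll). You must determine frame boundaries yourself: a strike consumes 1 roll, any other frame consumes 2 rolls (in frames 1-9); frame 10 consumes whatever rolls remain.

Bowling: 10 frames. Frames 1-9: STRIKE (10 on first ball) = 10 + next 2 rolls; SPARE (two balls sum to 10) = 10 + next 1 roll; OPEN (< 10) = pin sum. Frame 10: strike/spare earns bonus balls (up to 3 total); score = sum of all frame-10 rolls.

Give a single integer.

Frame 1: SPARE (3+7=10). 10 + next roll (7) = 17. Cumulative: 17
Frame 2: OPEN (7+2=9). Cumulative: 26
Frame 3: SPARE (1+9=10). 10 + next roll (6) = 16. Cumulative: 42
Frame 4: OPEN (6+3=9). Cumulative: 51
Frame 5: OPEN (5+3=8). Cumulative: 59
Frame 6: SPARE (2+8=10). 10 + next roll (2) = 12. Cumulative: 71
Frame 7: OPEN (2+5=7). Cumulative: 78
Frame 8: OPEN (3+4=7). Cumulative: 85
Frame 9: SPARE (2+8=10). 10 + next roll (4) = 14. Cumulative: 99
Frame 10: SPARE. Sum of all frame-10 rolls (4+6+0) = 10. Cumulative: 109

Answer: 10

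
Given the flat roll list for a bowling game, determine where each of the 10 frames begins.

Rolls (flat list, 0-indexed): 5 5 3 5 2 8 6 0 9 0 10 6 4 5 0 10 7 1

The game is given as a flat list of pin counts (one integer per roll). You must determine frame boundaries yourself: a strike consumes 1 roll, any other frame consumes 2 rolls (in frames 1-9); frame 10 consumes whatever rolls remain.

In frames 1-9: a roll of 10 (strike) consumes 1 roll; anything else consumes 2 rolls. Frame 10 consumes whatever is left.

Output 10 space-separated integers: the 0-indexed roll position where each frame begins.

Frame 1 starts at roll index 0: rolls=5,5 (sum=10), consumes 2 rolls
Frame 2 starts at roll index 2: rolls=3,5 (sum=8), consumes 2 rolls
Frame 3 starts at roll index 4: rolls=2,8 (sum=10), consumes 2 rolls
Frame 4 starts at roll index 6: rolls=6,0 (sum=6), consumes 2 rolls
Frame 5 starts at roll index 8: rolls=9,0 (sum=9), consumes 2 rolls
Frame 6 starts at roll index 10: roll=10 (strike), consumes 1 roll
Frame 7 starts at roll index 11: rolls=6,4 (sum=10), consumes 2 rolls
Frame 8 starts at roll index 13: rolls=5,0 (sum=5), consumes 2 rolls
Frame 9 starts at roll index 15: roll=10 (strike), consumes 1 roll
Frame 10 starts at roll index 16: 2 remaining rolls

Answer: 0 2 4 6 8 10 11 13 15 16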